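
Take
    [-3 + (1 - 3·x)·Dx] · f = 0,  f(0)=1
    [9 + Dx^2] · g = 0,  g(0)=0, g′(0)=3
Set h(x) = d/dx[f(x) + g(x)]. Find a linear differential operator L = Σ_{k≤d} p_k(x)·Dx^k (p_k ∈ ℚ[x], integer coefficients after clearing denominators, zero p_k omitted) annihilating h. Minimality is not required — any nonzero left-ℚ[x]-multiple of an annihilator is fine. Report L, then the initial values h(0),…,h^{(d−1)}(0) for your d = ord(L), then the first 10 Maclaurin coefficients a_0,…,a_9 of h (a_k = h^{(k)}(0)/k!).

f: a_k = 1, 3, 9, 27, 81, 243, 729, 2187, 6561, 19683, …
g: a_k = 0, 3, 0, -9/2, 0, 81/40, 0, -243/560, 0, 243/4480, …
Sum ⇒ L₀ = lclm(L_f,L_g) in ℚ(x)⟨Dx⟩.
h₀' ⇒ L via d/dx closure of L₀.
L = (702 - 324·x + 486·x^2) + (-63 + 243·x - 243·x^2 + 243·x^3)·Dx + (78 - 36·x + 54·x^2)·Dx^2 + (-7 + 27·x - 27·x^2 + 27·x^3)·Dx^3  (order 3).
h: a_k = 6, 18, 135/2, 324, 9801/8, 4374, 1224477/80, 52488, 793620747/4480, 590490, …
ICs: h(0) = 6, h′(0) = 18, h′′(0) = 135.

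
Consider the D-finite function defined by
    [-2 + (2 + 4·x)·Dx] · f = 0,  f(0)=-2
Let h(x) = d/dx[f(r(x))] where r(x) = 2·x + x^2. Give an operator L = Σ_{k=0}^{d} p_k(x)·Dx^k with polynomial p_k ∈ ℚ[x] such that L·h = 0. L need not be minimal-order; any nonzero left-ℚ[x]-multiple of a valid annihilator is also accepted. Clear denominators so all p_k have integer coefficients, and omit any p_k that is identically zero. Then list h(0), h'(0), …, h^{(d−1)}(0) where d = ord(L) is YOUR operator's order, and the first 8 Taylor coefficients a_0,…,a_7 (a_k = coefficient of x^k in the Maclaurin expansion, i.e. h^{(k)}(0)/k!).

f: a_k = -2, -2, 1, -1, 5/4, -7/4, 21/8, -33/8, …
Change of var in L_f (x↦r) gives L₀.
Derive L from L₀ (diff closure).
L = -1 + (-1 - 5·x - 6·x^2 - 2·x^3)·Dx  (order 1).
h: a_k = -4, 4, -12, 36, -110, 342, -1078, 3434, …
ICs: h(0) = -4.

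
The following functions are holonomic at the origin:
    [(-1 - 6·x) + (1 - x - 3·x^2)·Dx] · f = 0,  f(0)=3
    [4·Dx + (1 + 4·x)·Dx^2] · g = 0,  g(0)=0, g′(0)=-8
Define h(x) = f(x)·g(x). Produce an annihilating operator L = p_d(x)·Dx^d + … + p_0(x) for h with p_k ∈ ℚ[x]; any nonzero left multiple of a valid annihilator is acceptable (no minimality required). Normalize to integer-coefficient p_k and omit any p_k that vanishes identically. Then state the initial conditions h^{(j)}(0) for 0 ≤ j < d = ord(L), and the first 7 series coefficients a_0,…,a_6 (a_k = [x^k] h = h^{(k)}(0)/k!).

L = (10 + 48·x) + (-2 + 24·x + 60·x^2)·Dx + (-1 - 3·x + 7·x^2 + 12·x^3)·Dx^2  (order 2).
h: a_k = 0, -24, 24, -176, 280, -7384/5, 17296/5, …
ICs: h(0) = 0, h′(0) = -24.

f: a_k = 3, 3, 12, 21, 57, 120, 291, …
g: a_k = 0, -8, 16, -128/3, 128, -2048/5, 4096/3, …
Product ⇒ symmetric product L₀, ord ≤ 2.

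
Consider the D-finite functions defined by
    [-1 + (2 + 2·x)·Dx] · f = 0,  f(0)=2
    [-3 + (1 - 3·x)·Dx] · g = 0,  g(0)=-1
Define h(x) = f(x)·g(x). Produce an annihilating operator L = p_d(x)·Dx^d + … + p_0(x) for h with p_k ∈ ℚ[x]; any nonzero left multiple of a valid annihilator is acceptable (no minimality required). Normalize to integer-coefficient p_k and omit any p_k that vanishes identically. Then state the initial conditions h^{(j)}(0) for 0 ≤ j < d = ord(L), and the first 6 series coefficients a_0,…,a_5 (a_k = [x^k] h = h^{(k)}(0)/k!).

f: a_k = 2, 1, -1/4, 1/8, -5/64, 7/128, …
g: a_k = -1, -3, -9, -27, -81, -243, …
f·g: L₀ = L_f ⊗_s L_g, ord ≤ 1·1.
L = (7 + 3·x) + (-2 + 4·x + 6·x^2)·Dx  (order 1).
h: a_k = -2, -7, -83/4, -499/8, -11971/64, -71833/128, …
ICs: h(0) = -2.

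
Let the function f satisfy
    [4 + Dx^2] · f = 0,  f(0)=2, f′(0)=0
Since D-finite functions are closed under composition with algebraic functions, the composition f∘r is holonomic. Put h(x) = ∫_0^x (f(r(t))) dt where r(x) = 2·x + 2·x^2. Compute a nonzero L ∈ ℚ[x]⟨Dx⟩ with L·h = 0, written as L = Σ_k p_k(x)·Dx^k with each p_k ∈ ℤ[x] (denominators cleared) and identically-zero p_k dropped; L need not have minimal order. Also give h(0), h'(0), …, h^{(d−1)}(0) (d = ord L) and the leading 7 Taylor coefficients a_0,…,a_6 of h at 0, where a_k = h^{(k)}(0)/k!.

L = (16 + 96·x + 192·x^2 + 128·x^3)·Dx - 2·Dx^2 + (1 + 2·x)·Dx^3  (order 3).
h: a_k = 0, 2, 0, -16/3, -8, 16/15, 128/9, …
ICs: h(0) = 0, h′(0) = 2, h′′(0) = 0.

f: a_k = 2, 0, -4, 0, 4/3, 0, -8/45, …
h₀=f(r): pull back L_f along r ⇒ L₀.
Integrate: L := L₀·Dx.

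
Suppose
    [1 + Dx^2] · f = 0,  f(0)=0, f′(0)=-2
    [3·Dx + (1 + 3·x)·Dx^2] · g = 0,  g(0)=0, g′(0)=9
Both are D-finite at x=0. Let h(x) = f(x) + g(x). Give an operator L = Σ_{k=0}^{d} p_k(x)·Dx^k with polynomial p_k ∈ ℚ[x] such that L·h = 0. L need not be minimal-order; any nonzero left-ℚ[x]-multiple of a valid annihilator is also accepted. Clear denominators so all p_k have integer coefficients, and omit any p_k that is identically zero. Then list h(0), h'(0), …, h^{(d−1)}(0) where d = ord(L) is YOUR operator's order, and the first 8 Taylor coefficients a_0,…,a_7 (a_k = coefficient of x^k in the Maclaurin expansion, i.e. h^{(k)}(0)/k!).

f: a_k = 0, -2, 0, 1/3, 0, -1/60, 0, 1/2520, …
g: a_k = 0, 9, -27/2, 27, -243/4, 729/5, -729/2, 6561/7, …
Sum ⇒ L₀ = lclm(L_f,L_g) in ℚ(x)⟨Dx⟩.
L = (165 + 18·x + 27·x^2)·Dx + (19 + 63·x + 27·x^2 + 27·x^3)·Dx^2 + (165 + 18·x + 27·x^2)·Dx^3 + (19 + 63·x + 27·x^2 + 27·x^3)·Dx^4  (order 4).
h: a_k = 0, 7, -27/2, 82/3, -243/4, 8747/60, -729/2, 337423/360, …
ICs: h(0) = 0, h′(0) = 7, h′′(0) = -27, h′′′(0) = 164.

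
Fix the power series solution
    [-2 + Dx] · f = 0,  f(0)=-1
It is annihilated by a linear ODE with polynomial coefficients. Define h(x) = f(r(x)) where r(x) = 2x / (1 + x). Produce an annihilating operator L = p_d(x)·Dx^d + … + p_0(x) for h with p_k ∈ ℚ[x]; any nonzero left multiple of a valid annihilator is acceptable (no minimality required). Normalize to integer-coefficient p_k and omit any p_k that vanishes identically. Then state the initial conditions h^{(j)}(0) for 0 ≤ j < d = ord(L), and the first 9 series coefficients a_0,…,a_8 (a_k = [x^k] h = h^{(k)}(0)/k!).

f: a_k = -1, -2, -2, -4/3, -2/3, -4/15, -4/45, -8/315, -2/315, …
L₀ from L_f via x↦r, Dx↦r'^{-1}Dx.
L = -4 + (1 + 2·x + x^2)·Dx  (order 1).
h: a_k = -1, -4, -4, 4/3, 4/3, -28/15, 44/45, 68/315, -316/315, …
ICs: h(0) = -1.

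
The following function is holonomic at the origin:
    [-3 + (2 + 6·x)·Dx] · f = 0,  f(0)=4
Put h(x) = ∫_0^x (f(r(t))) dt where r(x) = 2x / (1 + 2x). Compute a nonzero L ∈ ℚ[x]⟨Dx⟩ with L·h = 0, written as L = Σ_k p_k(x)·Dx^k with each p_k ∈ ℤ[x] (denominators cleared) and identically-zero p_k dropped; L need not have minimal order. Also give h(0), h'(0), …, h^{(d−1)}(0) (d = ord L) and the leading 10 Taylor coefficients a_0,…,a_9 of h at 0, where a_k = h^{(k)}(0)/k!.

f: a_k = 4, 6, -9/2, 27/4, -405/32, 1701/64, -15309/256, 72171/512, -2814669/8192, 14073345/16384, …
f∘r: x↦r, Dx↦Dx/r' in L_f ⇒ L₀.
h=∫h₀ ⇒ L = L₀·Dx.
L = -3·Dx + (1 + 10·x + 16·x^2)·Dx^2  (order 2).
h: a_k = 0, 4, 6, -14, 87/2, -1677/10, 3023/4, -106305/28, 658335/32, -11301055/96, …
ICs: h(0) = 0, h′(0) = 4.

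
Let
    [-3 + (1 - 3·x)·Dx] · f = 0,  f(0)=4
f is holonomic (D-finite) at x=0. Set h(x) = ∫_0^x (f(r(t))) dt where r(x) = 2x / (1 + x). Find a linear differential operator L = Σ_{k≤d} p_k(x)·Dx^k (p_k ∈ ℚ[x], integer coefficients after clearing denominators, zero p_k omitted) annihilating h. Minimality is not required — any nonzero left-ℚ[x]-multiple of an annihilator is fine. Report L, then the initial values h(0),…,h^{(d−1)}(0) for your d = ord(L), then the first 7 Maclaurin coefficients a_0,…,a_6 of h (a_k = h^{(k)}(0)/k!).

f: a_k = 4, 12, 36, 108, 324, 972, 2916, …
h₀=f(r): pull back L_f along r ⇒ L₀.
∫: right-multiply L₀ by Dx.
L = 6·Dx + (-1 + 4·x + 5·x^2)·Dx^2  (order 2).
h: a_k = 0, 4, 12, 40, 150, 600, 2500, …
ICs: h(0) = 0, h′(0) = 4.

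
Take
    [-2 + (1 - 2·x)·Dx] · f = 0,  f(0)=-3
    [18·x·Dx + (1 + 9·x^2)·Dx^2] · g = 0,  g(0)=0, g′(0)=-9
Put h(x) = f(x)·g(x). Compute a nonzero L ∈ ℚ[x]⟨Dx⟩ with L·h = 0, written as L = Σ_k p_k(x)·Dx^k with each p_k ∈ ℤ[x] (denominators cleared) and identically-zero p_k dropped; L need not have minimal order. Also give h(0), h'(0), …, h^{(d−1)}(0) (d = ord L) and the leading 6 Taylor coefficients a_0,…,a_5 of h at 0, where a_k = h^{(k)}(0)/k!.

L = 36·x + (4 - 18·x + 72·x^2)·Dx + (-1 + 2·x - 9·x^2 + 18·x^3)·Dx^2  (order 2).
h: a_k = 0, 27, 54, 27, 54, 2727/5, …
ICs: h(0) = 0, h′(0) = 27.

f: a_k = -3, -6, -12, -24, -48, -96, …
g: a_k = 0, -9, 0, 27, 0, -729/5, …
Sym-product of L_f,L_g gives L₀ (≤ ord 2).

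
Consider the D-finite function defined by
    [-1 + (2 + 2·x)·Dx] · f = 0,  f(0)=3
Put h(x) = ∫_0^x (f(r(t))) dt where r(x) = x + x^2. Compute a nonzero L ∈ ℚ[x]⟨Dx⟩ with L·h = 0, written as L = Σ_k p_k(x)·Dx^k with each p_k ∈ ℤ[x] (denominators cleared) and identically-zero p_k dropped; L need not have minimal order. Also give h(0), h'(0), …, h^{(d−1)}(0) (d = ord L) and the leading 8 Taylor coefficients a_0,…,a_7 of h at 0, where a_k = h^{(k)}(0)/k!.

f: a_k = 3, 3/2, -3/8, 3/16, -15/128, 21/256, -63/1024, 99/2048, …
L₀ from L_f via x↦r, Dx↦r'^{-1}Dx.
Integrate: L := L₀·Dx.
L = (-1 - 2·x)·Dx + (2 + 2·x + 2·x^2)·Dx^2  (order 2).
h: a_k = 0, 3, 3/4, 3/8, -9/64, 9/640, 15/512, -171/7168, …
ICs: h(0) = 0, h′(0) = 3.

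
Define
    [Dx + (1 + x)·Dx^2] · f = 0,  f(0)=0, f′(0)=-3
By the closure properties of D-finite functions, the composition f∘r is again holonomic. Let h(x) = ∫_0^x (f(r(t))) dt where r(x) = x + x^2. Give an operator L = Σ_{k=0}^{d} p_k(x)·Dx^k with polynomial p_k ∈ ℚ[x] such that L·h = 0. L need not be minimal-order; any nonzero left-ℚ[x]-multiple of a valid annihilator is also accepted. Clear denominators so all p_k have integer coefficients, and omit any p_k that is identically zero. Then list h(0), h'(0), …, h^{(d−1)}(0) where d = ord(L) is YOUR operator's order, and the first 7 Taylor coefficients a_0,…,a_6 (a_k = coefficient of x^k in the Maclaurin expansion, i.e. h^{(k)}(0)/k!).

f: a_k = 0, -3, 3/2, -1, 3/4, -3/5, 1/2, …
f∘r: x↦r, Dx↦Dx/r' in L_f ⇒ L₀.
Integrate: L := L₀·Dx.
L = (-1 + 2·x + 2·x^2)·Dx^2 + (1 + 3·x + 3·x^2 + 2·x^3)·Dx^3  (order 3).
h: a_k = 0, 0, -3/2, -1/2, 1/2, -3/20, -1/10, …
ICs: h(0) = 0, h′(0) = 0, h′′(0) = -3.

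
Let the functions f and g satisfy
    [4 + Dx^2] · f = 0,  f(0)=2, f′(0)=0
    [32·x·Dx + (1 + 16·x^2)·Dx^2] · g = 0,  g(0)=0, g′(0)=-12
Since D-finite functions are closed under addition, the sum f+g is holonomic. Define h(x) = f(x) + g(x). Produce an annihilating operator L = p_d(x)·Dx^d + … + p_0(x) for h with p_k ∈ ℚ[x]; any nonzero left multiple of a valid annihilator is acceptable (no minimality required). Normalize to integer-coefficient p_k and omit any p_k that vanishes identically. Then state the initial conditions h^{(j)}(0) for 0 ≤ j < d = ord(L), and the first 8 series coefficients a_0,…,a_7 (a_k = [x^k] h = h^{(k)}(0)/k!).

f: a_k = 2, 0, -4, 0, 4/3, 0, -8/45, 0, …
g: a_k = 0, -12, 0, 64, 0, -3072/5, 0, 49152/7, …
h₀=f+g: left-lcm gives L₀, ord ≤ 4.
L = (-6016·x + 102400·x^3 + 32768·x^5)·Dx + (-28 + 1216·x^2 + 27648·x^4 + 16384·x^6)·Dx^2 + (-1504·x + 25600·x^3 + 8192·x^5)·Dx^3 + (-7 + 304·x^2 + 6912·x^4 + 4096·x^6)·Dx^4  (order 4).
h: a_k = 2, -12, -4, 64, 4/3, -3072/5, -8/45, 49152/7, …
ICs: h(0) = 2, h′(0) = -12, h′′(0) = -8, h′′′(0) = 384.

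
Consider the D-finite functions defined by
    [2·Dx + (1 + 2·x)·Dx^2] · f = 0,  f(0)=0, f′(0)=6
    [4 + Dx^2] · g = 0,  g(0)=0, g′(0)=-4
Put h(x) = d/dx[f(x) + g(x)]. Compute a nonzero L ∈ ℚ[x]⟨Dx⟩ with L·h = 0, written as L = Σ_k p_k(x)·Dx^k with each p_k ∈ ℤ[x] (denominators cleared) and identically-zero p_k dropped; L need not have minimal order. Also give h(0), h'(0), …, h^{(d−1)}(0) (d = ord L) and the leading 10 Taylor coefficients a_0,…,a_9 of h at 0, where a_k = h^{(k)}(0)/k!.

L = (56 + 32·x + 32·x^2) + (12 + 40·x + 48·x^2 + 32·x^3)·Dx + (14 + 8·x + 8·x^2)·Dx^2 + (3 + 10·x + 12·x^2 + 8·x^3)·Dx^3  (order 3).
h: a_k = 2, -12, 32, -48, 280/3, -192, 17296/45, -768, 483832/315, -3072, …
ICs: h(0) = 2, h′(0) = -12, h′′(0) = 64.

f: a_k = 0, 6, -6, 8, -12, 96/5, -32, 384/7, -96, 512/3, …
g: a_k = 0, -4, 0, 8/3, 0, -8/15, 0, 16/315, 0, -8/2835, …
f+g: L₀ = lclm(L_f,L_g), ord ≤ 2+2.
Derive L from L₀ (diff closure).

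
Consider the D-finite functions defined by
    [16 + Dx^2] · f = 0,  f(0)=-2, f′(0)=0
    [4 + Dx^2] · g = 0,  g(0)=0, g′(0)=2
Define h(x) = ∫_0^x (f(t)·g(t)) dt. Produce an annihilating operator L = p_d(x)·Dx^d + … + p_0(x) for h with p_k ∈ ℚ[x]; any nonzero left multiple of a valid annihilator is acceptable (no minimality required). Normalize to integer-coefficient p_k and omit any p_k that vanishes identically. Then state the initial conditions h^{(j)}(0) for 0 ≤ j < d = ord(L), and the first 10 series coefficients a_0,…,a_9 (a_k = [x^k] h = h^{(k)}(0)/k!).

f: a_k = -2, 0, 16, 0, -64/3, 0, 512/45, 0, -1024/315, 0, …
g: a_k = 0, 2, 0, -4/3, 0, 4/15, 0, -8/315, 0, 4/2835, …
f·g: L₀ = L_f ⊗_s L_g, ord ≤ 2·2.
h=∫₀ˣh₀: take L = L₀·Dx.
L = 144·Dx + 40·Dx^3 + Dx^5  (order 5).
h: a_k = 0, 0, -2, 0, 26/3, 0, -484/45, 0, 2186/315, 0, …
ICs: h(0) = 0, h′(0) = 0, h′′(0) = -4, h′′′(0) = 0, h′′′′(0) = 208.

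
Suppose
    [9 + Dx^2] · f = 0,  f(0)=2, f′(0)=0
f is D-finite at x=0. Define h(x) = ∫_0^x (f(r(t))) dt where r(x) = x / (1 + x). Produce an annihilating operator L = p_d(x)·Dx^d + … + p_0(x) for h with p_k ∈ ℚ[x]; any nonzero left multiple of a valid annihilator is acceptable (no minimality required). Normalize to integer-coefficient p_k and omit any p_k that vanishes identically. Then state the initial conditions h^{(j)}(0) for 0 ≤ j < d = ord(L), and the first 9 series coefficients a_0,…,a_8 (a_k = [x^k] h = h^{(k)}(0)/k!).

L = 9·Dx + (2 + 6·x + 6·x^2 + 2·x^3)·Dx^2 + (1 + 4·x + 6·x^2 + 4·x^3 + x^4)·Dx^3  (order 3).
h: a_k = 0, 2, 0, -3, 9/2, -81/20, 3/2, 117/40, -1377/160, …
ICs: h(0) = 0, h′(0) = 2, h′′(0) = 0.

f: a_k = 2, 0, -9, 0, 27/4, 0, -81/40, 0, 729/2240, …
L₀ from L_f via x↦r, Dx↦r'^{-1}Dx.
h=∫₀ˣh₀: take L = L₀·Dx.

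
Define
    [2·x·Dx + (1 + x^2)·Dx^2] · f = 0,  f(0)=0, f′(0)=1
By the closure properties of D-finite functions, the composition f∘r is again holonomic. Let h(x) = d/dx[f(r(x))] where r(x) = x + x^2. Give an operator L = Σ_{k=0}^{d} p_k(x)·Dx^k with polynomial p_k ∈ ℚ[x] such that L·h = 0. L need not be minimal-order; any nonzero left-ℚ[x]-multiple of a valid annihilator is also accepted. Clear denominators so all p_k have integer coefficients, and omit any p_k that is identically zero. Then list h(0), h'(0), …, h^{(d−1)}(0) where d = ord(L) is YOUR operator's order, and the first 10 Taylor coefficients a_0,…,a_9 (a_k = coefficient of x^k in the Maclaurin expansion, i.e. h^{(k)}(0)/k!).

L = (-2 + 2·x + 8·x^2 + 12·x^3 + 6·x^4) + (1 + 2·x + x^2 + 4·x^3 + 5·x^4 + 2·x^5)·Dx  (order 1).
h: a_k = 1, 2, -1, -4, -4, 4, 13, 8, -17, -38, …
ICs: h(0) = 1.

f: a_k = 0, 1, 0, -1/3, 0, 1/5, 0, -1/7, 0, 1/9, …
h₀=f(r): pull back L_f along r ⇒ L₀.
Differentiate: ansatz ord ≤ ord L₀ ⇒ L.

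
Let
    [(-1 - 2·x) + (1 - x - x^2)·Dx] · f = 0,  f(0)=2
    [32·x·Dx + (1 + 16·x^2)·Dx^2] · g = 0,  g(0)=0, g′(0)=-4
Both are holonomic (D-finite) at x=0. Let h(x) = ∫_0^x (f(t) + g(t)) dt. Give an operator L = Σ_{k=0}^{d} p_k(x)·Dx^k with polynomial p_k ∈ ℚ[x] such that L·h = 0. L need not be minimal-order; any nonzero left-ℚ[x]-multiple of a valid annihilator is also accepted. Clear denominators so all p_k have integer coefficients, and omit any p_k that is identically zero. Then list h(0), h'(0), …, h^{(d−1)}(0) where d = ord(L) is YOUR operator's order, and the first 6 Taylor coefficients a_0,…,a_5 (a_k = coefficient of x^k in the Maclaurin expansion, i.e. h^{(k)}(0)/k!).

L = (-64 + 256·x + 3904·x^2 + 6912·x^3 + 9696·x^4 + 1536·x^6)·Dx^2 + (25 + 24·x - 542·x^2 + 780·x^3 + 6800·x^4 + 6560·x^5 + 768·x^6 + 1536·x^7)·Dx^3 + (-2 - 17·x - 62·x^2 - 202·x^3 - 445·x^4 + 1136·x^5 + 576·x^6 + 256·x^7 + 256·x^8)·Dx^4  (order 4).
h: a_k = 0, 2, -1, 4/3, 41/6, 2, …
ICs: h(0) = 0, h′(0) = 2, h′′(0) = -2, h′′′(0) = 8.

f: a_k = 2, 2, 4, 6, 10, 16, …
g: a_k = 0, -4, 0, 64/3, 0, -1024/5, …
Weyl lclm of L_f,L_g ⇒ L₀ (ord ≤ 3).
h=∫h₀ ⇒ L = L₀·Dx.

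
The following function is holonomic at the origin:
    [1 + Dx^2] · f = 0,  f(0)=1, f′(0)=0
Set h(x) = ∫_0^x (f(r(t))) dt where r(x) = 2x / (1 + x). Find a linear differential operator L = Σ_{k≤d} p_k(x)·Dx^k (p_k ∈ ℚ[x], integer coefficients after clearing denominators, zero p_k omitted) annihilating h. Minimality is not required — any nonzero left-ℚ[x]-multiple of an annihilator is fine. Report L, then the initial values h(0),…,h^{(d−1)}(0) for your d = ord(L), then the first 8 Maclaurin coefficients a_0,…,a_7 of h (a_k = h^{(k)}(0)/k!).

f: a_k = 1, 0, -1/2, 0, 1/24, 0, -1/720, 0, …
h₀=f(r): pull back L_f along r ⇒ L₀.
h=∫₀ˣh₀: take L = L₀·Dx.
L = 4·Dx + (2 + 6·x + 6·x^2 + 2·x^3)·Dx^2 + (1 + 4·x + 6·x^2 + 4·x^3 + x^4)·Dx^3  (order 3).
h: a_k = 0, 1, 0, -2/3, 1, -16/15, 8/9, -22/45, …
ICs: h(0) = 0, h′(0) = 1, h′′(0) = 0.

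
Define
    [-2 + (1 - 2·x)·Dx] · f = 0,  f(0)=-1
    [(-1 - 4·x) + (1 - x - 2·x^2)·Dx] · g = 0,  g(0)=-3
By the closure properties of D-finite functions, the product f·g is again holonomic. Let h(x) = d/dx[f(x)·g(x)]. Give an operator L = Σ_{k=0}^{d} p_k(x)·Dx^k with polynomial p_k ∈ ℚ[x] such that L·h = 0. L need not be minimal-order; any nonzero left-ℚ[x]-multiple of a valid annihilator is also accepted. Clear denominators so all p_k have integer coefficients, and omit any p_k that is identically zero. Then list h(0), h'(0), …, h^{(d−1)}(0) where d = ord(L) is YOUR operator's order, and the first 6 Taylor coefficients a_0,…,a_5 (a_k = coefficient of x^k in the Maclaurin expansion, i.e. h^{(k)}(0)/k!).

f: a_k = -1, -2, -4, -8, -16, -32, …
g: a_k = -3, -3, -9, -15, -33, -63, …
L₀ := L_f ⊗_s L_g (sym. prod.), ord ≤ 1.
h₀' ⇒ L via d/dx closure of L₀.
L = (6 + 16·x + 16·x^2) + (-1 - x + 4·x^2 + 4·x^3)·Dx  (order 1).
h: a_k = 9, 54, 207, 684, 2025, 5634, …
ICs: h(0) = 9.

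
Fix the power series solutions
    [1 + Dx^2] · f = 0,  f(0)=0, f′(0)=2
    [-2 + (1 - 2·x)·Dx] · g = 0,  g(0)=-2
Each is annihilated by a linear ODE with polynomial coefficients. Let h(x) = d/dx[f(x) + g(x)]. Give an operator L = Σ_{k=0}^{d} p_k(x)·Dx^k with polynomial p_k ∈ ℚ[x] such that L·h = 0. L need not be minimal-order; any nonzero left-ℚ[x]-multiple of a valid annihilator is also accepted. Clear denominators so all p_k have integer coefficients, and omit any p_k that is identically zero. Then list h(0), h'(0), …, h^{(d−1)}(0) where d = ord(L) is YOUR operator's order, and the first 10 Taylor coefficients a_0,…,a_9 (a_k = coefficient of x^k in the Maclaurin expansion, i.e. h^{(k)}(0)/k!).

f: a_k = 0, 2, 0, -1/3, 0, 1/60, 0, -1/2520, 0, 1/181440, …
g: a_k = -2, -4, -8, -16, -32, -64, -128, -256, -512, -1024, …
Weyl lclm of L_f,L_g ⇒ L₀ (ord ≤ 3).
Derive L from L₀ (diff closure).
L = (196 - 16·x + 16·x^2) + (-25 + 54·x - 12·x^2 + 8·x^3)·Dx + (196 - 16·x + 16·x^2)·Dx^2 + (-25 + 54·x - 12·x^2 + 8·x^3)·Dx^3  (order 3).
h: a_k = -2, -16, -49, -128, -3839/12, -768, -645121/360, -4096, -185794559/20160, -20480, …
ICs: h(0) = -2, h′(0) = -16, h′′(0) = -98.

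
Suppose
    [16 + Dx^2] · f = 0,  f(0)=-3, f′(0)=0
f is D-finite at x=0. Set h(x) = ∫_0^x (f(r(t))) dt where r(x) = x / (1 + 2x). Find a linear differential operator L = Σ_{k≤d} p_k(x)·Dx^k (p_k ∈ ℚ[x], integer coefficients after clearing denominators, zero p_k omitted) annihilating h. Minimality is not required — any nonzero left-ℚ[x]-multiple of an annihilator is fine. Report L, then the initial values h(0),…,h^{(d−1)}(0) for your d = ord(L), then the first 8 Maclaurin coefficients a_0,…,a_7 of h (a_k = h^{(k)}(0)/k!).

f: a_k = -3, 0, 24, 0, -32, 0, 256/15, 0, …
h₀=f(r): pull back L_f along r ⇒ L₀.
h=∫h₀ ⇒ L = L₀·Dx.
L = 16·Dx + (4 + 24·x + 48·x^2 + 32·x^3)·Dx^2 + (1 + 8·x + 24·x^2 + 32·x^3 + 16·x^4)·Dx^3  (order 3).
h: a_k = 0, -3, 0, 8, -24, 256/5, -256/3, 1408/15, …
ICs: h(0) = 0, h′(0) = -3, h′′(0) = 0.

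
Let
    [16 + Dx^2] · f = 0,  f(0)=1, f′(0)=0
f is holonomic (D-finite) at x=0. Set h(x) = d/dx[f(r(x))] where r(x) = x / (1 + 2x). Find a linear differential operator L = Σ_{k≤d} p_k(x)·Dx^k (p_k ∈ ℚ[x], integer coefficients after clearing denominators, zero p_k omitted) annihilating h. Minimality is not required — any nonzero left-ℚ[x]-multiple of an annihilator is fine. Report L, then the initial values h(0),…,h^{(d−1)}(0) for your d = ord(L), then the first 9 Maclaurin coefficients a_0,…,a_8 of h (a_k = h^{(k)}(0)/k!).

L = (40 + 96·x + 96·x^2) + (12 + 72·x + 144·x^2 + 96·x^3)·Dx + (1 + 8·x + 24·x^2 + 32·x^3 + 16·x^4)·Dx^2  (order 2).
h: a_k = 0, -16, 96, -1024/3, 2560/3, -19712/15, -3584/5, 4820992/315, -2646016/35, …
ICs: h(0) = 0, h′(0) = -16.

f: a_k = 1, 0, -8, 0, 32/3, 0, -256/45, 0, 512/315, …
Substitute x→r, Dx→(1/r')Dx; clear ⇒ L₀.
Differentiate: ansatz ord ≤ ord L₀ ⇒ L.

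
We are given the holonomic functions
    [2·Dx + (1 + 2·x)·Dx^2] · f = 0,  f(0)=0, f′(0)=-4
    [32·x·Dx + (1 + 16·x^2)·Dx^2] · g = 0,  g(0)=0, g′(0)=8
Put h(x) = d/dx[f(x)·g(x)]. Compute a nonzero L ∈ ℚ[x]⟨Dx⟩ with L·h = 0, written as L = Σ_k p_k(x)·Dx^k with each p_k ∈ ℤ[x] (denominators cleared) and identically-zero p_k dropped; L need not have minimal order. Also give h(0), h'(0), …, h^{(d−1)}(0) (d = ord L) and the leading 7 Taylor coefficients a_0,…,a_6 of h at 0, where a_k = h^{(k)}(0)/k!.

f: a_k = 0, -4, 4, -16/3, 8, -64/5, 64/3, …
g: a_k = 0, 8, 0, -128/3, 0, 2048/5, 0, …
h₀=f·g: eliminate ⇒ L₀, order ≤ 2·2.
h=h₀': d/dx-closure on L₀ ⇒ L.
L = (2304 + 8960·x + 114688·x^2 + 552960·x^3 + 983040·x^4 + 851968·x^5 + 1048576·x^7) + (1032 + 14720·x + 111872·x^2 + 616448·x^3 + 1884160·x^4 + 3047424·x^5 + 2293760·x^6 + 1572864·x^7 + 3670016·x^8)·Dx + (72 + 2512·x + 19968·x^2 + 99072·x^3 + 393216·x^4 + 1019904·x^5 + 1572864·x^6 + 1376256·x^7 + 1572864·x^8 + 2097152·x^9)·Dx^2 + (17 + 132·x + 964·x^2 + 4864·x^3 + 18432·x^4 + 55296·x^5 + 129024·x^6 + 196608·x^7 + 196608·x^8 + 262144·x^9 + 262144·x^10)·Dx^3  (order 3).
h: a_k = 0, -64, 96, 512, -1600/3, -136192/15, 154112/15, …
ICs: h(0) = 0, h′(0) = -64, h′′(0) = 192.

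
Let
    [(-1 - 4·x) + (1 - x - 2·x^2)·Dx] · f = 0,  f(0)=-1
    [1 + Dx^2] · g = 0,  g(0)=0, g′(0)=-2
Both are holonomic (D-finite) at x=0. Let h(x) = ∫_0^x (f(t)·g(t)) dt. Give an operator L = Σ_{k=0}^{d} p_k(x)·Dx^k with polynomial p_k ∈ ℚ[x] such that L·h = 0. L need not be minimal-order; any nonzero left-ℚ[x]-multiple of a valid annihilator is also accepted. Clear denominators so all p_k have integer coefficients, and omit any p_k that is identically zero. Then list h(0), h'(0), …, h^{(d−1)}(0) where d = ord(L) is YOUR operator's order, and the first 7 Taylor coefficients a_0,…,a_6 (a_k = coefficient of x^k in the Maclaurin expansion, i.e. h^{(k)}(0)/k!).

L = (3 + x + 2·x^2)·Dx + (2 + 8·x)·Dx^2 + (-1 + x + 2·x^2)·Dx^3  (order 3).
h: a_k = 0, 0, 1, 2/3, 17/12, 29/15, 1261/360, …
ICs: h(0) = 0, h′(0) = 0, h′′(0) = 2.

f: a_k = -1, -1, -3, -5, -11, -21, -43, …
g: a_k = 0, -2, 0, 1/3, 0, -1/60, 0, …
L₀ := L_f ⊗_s L_g (sym. prod.), ord ≤ 2.
Integrate: L := L₀·Dx.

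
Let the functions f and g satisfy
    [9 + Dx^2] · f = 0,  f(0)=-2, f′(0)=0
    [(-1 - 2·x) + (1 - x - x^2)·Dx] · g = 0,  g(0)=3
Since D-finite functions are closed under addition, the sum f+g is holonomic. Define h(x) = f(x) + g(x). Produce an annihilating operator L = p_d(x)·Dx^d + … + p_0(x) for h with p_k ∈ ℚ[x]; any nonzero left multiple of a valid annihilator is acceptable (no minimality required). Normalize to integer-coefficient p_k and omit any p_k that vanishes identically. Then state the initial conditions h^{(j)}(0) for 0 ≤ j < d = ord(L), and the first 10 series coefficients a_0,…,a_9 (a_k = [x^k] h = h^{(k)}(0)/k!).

L = (-243 - 432·x + 81·x^2 - 216·x^3 - 405·x^4 - 162·x^5) + (117 - 225·x - 36·x^2 + 297·x^3 - 54·x^4 - 243·x^5 - 81·x^6)·Dx + (-27 - 48·x + 9·x^2 - 24·x^3 - 45·x^4 - 18·x^5)·Dx^2 + (13 - 25·x - 4·x^2 + 33·x^3 - 6·x^4 - 27·x^5 - 9·x^6)·Dx^3  (order 3).
h: a_k = 1, 3, 15, 9, 33/4, 24, 1641/40, 63, 227751/2240, 165, …
ICs: h(0) = 1, h′(0) = 3, h′′(0) = 30.

f: a_k = -2, 0, 9, 0, -27/4, 0, 81/40, 0, -729/2240, 0, …
g: a_k = 3, 3, 6, 9, 15, 24, 39, 63, 102, 165, …
h₀=f+g: left-lcm gives L₀, ord ≤ 3.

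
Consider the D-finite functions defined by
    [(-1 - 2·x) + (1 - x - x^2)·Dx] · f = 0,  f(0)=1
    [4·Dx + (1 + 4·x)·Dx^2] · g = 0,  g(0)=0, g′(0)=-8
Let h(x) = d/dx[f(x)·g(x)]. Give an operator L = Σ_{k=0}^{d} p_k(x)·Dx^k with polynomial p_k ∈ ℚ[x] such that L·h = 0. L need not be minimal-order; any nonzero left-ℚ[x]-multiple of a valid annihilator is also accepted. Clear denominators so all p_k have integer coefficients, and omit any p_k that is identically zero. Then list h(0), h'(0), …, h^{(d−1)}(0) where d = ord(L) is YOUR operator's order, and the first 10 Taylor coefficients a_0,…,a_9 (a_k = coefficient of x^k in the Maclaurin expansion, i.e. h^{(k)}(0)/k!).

f: a_k = 1, 1, 2, 3, 5, 8, 13, 21, 34, 55, …
g: a_k = 0, -8, 16, -128/3, 128, -2048/5, 4096/3, -32768/7, 16384, -524288/9, …
h₀=f·g: eliminate ⇒ L₀, order ≤ 1·2.
Derive L from L₀ (diff closure).
L = (82 + 216·x + 288·x^2) + (-7 + 62·x + 264·x^2 + 224·x^3)·Dx + (-3 - 17·x - 9·x^2 + 52·x^3 + 32·x^4)·Dx^2  (order 2).
h: a_k = -8, 16, -128, 1120/3, -5384/3, 32992/5, -137912/5, 11376448/105, -3065024/7, 110002672/63, …
ICs: h(0) = -8, h′(0) = 16.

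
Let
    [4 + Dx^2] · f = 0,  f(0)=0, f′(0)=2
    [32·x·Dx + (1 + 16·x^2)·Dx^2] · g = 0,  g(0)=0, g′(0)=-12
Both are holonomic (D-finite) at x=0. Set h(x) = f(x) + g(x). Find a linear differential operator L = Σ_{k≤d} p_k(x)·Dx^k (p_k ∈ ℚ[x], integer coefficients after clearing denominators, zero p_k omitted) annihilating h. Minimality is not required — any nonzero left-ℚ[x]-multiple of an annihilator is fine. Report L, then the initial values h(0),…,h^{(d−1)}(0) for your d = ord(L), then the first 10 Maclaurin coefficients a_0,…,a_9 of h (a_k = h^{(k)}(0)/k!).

f: a_k = 0, 2, 0, -4/3, 0, 4/15, 0, -8/315, 0, 4/2835, …
g: a_k = 0, -12, 0, 64, 0, -3072/5, 0, 49152/7, 0, -262144/3, …
Weyl lclm of L_f,L_g ⇒ L₀ (ord ≤ 4).
L = (-6016·x + 102400·x^3 + 32768·x^5)·Dx + (-28 + 1216·x^2 + 27648·x^4 + 16384·x^6)·Dx^2 + (-1504·x + 25600·x^3 + 8192·x^5)·Dx^3 + (-7 + 304·x^2 + 6912·x^4 + 4096·x^6)·Dx^4  (order 4).
h: a_k = 0, -10, 0, 188/3, 0, -9212/15, 0, 315976/45, 0, -247726076/2835, …
ICs: h(0) = 0, h′(0) = -10, h′′(0) = 0, h′′′(0) = 376.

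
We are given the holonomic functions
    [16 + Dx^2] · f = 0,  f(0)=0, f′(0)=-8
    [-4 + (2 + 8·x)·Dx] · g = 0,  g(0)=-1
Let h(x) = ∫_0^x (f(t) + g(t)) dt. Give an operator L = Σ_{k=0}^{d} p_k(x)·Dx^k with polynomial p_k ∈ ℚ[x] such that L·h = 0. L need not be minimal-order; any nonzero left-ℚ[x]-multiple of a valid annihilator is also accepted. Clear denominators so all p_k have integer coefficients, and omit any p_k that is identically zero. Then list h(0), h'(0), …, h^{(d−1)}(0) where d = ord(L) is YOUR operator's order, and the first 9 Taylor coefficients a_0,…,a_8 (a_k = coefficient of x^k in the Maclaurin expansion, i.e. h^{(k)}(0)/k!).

f: a_k = 0, -8, 0, 64/3, 0, -256/15, 0, 2048/315, 0, …
g: a_k = -1, -2, 2, -4, 10, -28, 84, -264, 858, …
L₀ := lclm(L_f,L_g); ord L₀ ≤ 2+1.
Integrate: L := L₀·Dx.
L = (-224 - 1024·x - 2048·x^2)·Dx + (48 + 704·x + 3072·x^2 + 4096·x^3)·Dx^2 + (-14 - 64·x - 128·x^2)·Dx^3 + (3 + 44·x + 192·x^2 + 256·x^3)·Dx^4  (order 4).
h: a_k = 0, -1, -5, 2/3, 13/3, 2, -338/45, 12, -10139/315, …
ICs: h(0) = 0, h′(0) = -1, h′′(0) = -10, h′′′(0) = 4.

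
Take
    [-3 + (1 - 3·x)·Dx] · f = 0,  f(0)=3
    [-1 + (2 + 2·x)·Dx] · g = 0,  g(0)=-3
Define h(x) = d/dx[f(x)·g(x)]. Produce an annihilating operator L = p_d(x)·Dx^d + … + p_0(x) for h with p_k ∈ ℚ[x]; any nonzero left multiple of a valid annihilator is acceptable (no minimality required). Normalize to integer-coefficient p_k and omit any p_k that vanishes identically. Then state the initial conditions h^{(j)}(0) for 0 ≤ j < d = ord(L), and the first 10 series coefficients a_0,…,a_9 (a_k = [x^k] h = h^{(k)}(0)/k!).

L = (83 + 126·x + 27·x^2) + (-14 + 22·x + 54·x^2 + 18·x^3)·Dx  (order 1).
h: a_k = -63/2, -747/4, -13473/16, -107739/32, -3232485/256, -23273325/512, -325828629/2048, -2234249595/4096, -120649536045/65536, -804330130905/131072, …
ICs: h(0) = -63/2.

f: a_k = 3, 9, 27, 81, 243, 729, 2187, 6561, 19683, 59049, …
g: a_k = -3, -3/2, 3/8, -3/16, 15/128, -21/256, 63/1024, -99/2048, 1287/32768, -2145/65536, …
L₀ := L_f ⊗_s L_g (sym. prod.), ord ≤ 1.
h=h₀': d/dx-closure on L₀ ⇒ L.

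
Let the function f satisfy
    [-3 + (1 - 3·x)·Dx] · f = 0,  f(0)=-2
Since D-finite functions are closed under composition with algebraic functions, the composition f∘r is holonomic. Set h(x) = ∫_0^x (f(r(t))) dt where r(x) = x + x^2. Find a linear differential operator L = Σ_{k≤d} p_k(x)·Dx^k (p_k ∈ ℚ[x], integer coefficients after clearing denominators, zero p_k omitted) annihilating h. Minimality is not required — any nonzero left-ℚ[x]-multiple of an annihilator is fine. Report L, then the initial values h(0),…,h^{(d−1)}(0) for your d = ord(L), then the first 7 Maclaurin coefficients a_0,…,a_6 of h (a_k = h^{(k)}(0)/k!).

L = (3 + 6·x)·Dx + (-1 + 3·x + 3·x^2)·Dx^2  (order 2).
h: a_k = 0, -2, -3, -8, -45/2, -342/5, -216, …
ICs: h(0) = 0, h′(0) = -2.

f: a_k = -2, -6, -18, -54, -162, -486, -1458, …
Change of var in L_f (x↦r) gives L₀.
h=∫₀ˣh₀: take L = L₀·Dx.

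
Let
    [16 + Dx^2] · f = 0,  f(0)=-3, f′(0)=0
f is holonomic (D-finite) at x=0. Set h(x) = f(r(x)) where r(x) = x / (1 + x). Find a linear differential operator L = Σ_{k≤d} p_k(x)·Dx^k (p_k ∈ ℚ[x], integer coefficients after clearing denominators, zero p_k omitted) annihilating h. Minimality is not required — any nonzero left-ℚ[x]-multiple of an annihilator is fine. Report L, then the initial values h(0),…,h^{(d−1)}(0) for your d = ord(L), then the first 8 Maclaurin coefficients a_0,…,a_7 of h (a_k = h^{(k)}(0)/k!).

L = 16 + (2 + 6·x + 6·x^2 + 2·x^3)·Dx + (1 + 4·x + 6·x^2 + 4·x^3 + x^4)·Dx^2  (order 2).
h: a_k = -3, 0, 24, -48, 40, 32, -2744/15, 1968/5, …
ICs: h(0) = -3, h′(0) = 0.

f: a_k = -3, 0, 24, 0, -32, 0, 256/15, 0, …
Substitute x→r, Dx→(1/r')Dx; clear ⇒ L₀.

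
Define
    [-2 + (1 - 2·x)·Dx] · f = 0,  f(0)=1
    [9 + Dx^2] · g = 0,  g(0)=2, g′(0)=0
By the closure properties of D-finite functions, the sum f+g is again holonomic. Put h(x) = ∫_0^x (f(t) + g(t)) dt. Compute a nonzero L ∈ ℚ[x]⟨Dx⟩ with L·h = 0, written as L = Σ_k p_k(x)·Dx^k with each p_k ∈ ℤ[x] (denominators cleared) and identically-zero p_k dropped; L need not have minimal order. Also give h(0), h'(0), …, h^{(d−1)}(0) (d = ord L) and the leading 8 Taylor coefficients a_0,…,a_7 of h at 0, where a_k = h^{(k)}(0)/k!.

L = (594 - 648·x + 648·x^2)·Dx + (-153 + 630·x - 972·x^2 + 648·x^3)·Dx^2 + (66 - 72·x + 72·x^2)·Dx^3 + (-17 + 70·x - 108·x^2 + 72·x^3)·Dx^4  (order 4).
h: a_k = 0, 3, 1, -5/3, 2, 91/20, 16/3, 2479/280, …
ICs: h(0) = 0, h′(0) = 3, h′′(0) = 2, h′′′(0) = -10.

f: a_k = 1, 2, 4, 8, 16, 32, 64, 128, …
g: a_k = 2, 0, -9, 0, 27/4, 0, -81/40, 0, …
h₀=f+g: left-lcm gives L₀, ord ≤ 3.
∫: right-multiply L₀ by Dx.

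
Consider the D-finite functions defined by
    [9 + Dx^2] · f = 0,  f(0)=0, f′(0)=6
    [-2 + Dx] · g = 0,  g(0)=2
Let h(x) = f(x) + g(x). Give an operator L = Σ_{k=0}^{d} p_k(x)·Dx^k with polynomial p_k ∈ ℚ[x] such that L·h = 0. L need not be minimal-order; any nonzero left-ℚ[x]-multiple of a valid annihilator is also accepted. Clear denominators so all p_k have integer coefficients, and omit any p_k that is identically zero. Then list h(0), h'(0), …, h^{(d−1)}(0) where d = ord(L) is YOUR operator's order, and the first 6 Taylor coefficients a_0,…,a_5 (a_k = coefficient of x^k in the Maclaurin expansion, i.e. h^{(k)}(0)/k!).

f: a_k = 0, 6, 0, -9, 0, 81/20, …
g: a_k = 2, 4, 4, 8/3, 4/3, 8/15, …
h₀=f+g: left-lcm gives L₀, ord ≤ 3.
L = -18 + 9·Dx - 2·Dx^2 + Dx^3  (order 3).
h: a_k = 2, 10, 4, -19/3, 4/3, 55/12, …
ICs: h(0) = 2, h′(0) = 10, h′′(0) = 8.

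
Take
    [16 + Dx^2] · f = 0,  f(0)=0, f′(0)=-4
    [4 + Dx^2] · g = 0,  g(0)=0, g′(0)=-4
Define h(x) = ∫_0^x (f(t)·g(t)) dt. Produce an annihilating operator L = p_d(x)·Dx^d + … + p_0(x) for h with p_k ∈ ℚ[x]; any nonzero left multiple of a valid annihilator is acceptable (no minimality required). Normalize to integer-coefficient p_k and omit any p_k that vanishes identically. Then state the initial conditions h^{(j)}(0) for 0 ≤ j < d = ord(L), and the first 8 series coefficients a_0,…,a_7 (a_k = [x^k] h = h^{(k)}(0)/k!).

L = 144·Dx + 40·Dx^3 + Dx^5  (order 5).
h: a_k = 0, 0, 0, 16/3, 0, -32/3, 0, 416/45, …
ICs: h(0) = 0, h′(0) = 0, h′′(0) = 0, h′′′(0) = 32, h′′′′(0) = 0.

f: a_k = 0, -4, 0, 32/3, 0, -128/15, 0, 1024/315, …
g: a_k = 0, -4, 0, 8/3, 0, -8/15, 0, 16/315, …
Product ⇒ symmetric product L₀, ord ≤ 4.
Integrate: L := L₀·Dx.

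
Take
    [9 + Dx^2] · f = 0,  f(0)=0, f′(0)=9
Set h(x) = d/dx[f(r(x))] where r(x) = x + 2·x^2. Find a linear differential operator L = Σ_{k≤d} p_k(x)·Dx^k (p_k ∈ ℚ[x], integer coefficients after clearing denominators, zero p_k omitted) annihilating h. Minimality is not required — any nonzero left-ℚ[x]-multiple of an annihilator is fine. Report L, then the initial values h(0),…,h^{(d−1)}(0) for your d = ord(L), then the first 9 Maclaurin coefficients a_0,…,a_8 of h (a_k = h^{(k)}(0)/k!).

L = (57 + 144·x + 864·x^2 + 2304·x^3 + 2304·x^4) + (-12 - 48·x)·Dx + (1 + 8·x + 16·x^2)·Dx^2  (order 2).
h: a_k = 9, 36, -81/2, -324, -6237/8, -567/2, 135351/80, 18711/5, 15193089/4480, …
ICs: h(0) = 9, h′(0) = 36.

f: a_k = 0, 9, 0, -27/2, 0, 243/40, 0, -729/560, 0, …
Change of var in L_f (x↦r) gives L₀.
h₀' ⇒ L via d/dx closure of L₀.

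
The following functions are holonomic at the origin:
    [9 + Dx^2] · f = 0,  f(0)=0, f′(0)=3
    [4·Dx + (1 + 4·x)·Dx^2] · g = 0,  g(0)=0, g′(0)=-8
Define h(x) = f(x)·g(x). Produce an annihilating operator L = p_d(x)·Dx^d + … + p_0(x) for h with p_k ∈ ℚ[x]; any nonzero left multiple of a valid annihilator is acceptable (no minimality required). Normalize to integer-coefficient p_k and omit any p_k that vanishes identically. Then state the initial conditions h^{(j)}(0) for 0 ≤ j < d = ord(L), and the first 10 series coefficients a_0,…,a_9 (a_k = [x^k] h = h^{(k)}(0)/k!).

L = (-2043 - 1296·x + 44064·x^2 + 186624·x^3 + 186624·x^4) + (72 + 5472·x + 31104·x^2 + 41472·x^3)·Dx + (-182 + 864·x + 12096·x^2 + 41472·x^3 + 41472·x^4)·Dx^2 + (8 + 608·x + 3456·x^2 + 4608·x^3)·Dx^3 + (5 + 112·x + 800·x^2 + 2304·x^3 + 2304·x^4)·Dx^4  (order 4).
h: a_k = 0, 0, -24, 48, -92, 312, -1053, 17762/5, -859821/70, 1514109/35, …
ICs: h(0) = 0, h′(0) = 0, h′′(0) = -48, h′′′(0) = 288.

f: a_k = 0, 3, 0, -9/2, 0, 81/40, 0, -243/560, 0, 243/4480, …
g: a_k = 0, -8, 16, -128/3, 128, -2048/5, 4096/3, -32768/7, 16384, -524288/9, …
h₀=f·g: eliminate ⇒ L₀, order ≤ 2·2.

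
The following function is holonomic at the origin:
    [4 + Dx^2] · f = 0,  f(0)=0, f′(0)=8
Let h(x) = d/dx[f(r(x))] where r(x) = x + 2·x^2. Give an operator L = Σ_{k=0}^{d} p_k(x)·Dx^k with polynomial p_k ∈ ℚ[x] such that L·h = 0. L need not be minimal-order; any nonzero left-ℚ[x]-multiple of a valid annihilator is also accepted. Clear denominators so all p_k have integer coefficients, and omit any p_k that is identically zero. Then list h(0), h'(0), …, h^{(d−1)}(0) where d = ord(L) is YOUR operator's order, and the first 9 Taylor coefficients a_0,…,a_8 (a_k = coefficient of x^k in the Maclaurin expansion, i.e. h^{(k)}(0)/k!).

f: a_k = 0, 8, 0, -16/3, 0, 16/15, 0, -32/315, 0, …
f∘r: x↦r, Dx↦Dx/r' in L_f ⇒ L₀.
Derive L from L₀ (diff closure).
L = (52 + 64·x + 384·x^2 + 1024·x^3 + 1024·x^4) + (-12 - 48·x)·Dx + (1 + 8·x + 16·x^2)·Dx^2  (order 2).
h: a_k = 8, 32, -16, -128, -944/3, -192, 13408/45, 30208/45, 217744/315, …
ICs: h(0) = 8, h′(0) = 32.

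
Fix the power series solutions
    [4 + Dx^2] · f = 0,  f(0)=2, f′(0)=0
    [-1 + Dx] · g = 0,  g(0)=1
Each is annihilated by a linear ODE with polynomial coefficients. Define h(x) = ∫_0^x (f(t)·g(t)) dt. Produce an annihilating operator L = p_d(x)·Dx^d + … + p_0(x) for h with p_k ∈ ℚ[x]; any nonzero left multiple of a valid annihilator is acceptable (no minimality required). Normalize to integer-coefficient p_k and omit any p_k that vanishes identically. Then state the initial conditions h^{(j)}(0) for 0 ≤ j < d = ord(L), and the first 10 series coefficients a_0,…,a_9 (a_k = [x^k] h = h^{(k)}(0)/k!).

f: a_k = 2, 0, -4, 0, 4/3, 0, -8/45, 0, 4/315, 0, …
g: a_k = 1, 1, 1/2, 1/6, 1/24, 1/120, 1/720, 1/5040, 1/40320, 1/362880, …
Product ⇒ symmetric product L₀, ord ≤ 2.
h=∫h₀ ⇒ L = L₀·Dx.
L = 5·Dx - 2·Dx^2 + Dx^3  (order 3).
h: a_k = 0, 2, 1, -1, -11/12, -7/60, 41/360, 13/280, 29/20160, -527/181440, …
ICs: h(0) = 0, h′(0) = 2, h′′(0) = 2.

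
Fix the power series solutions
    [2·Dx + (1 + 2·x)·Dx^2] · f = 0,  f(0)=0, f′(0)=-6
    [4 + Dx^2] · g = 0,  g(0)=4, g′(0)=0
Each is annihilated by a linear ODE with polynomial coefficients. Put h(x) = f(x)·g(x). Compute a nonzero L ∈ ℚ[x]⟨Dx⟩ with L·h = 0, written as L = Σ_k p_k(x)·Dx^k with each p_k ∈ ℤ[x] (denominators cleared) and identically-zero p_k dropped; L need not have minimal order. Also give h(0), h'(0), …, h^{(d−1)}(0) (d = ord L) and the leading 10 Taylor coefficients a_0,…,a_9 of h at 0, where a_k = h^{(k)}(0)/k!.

L = (-48 + 192·x + 1216·x^2 + 2048·x^3 + 1024·x^4) + (32 + 320·x + 768·x^2 + 512·x^3)·Dx + (160·x + 672·x^2 + 1024·x^3 + 512·x^4)·Dx^2 + (8 + 80·x + 192·x^2 + 128·x^3)·Dx^3 + (3 + 28·x + 92·x^2 + 128·x^3 + 64·x^4)·Dx^4  (order 4).
h: a_k = 0, -24, 24, 16, 0, -144/5, 48, -2976/35, 2368/15, -18416/63, …
ICs: h(0) = 0, h′(0) = -24, h′′(0) = 48, h′′′(0) = 96.

f: a_k = 0, -6, 6, -8, 12, -96/5, 32, -384/7, 96, -512/3, …
g: a_k = 4, 0, -8, 0, 8/3, 0, -16/45, 0, 8/315, 0, …
Product ⇒ symmetric product L₀, ord ≤ 4.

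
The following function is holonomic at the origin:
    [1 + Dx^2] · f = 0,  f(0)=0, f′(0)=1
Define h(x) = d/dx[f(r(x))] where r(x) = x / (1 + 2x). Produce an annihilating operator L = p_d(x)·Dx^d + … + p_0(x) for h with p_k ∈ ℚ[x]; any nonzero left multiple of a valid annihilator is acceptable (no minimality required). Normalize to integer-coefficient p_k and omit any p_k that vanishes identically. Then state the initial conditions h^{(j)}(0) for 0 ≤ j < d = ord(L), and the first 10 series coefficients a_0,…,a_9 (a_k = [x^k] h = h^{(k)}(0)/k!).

f: a_k = 0, 1, 0, -1/6, 0, 1/120, 0, -1/5040, 0, 1/362880, …
L₀ from L_f via x↦r, Dx↦r'^{-1}Dx.
Derive L from L₀ (diff closure).
L = (25 + 96·x + 96·x^2) + (12 + 72·x + 144·x^2 + 96·x^3)·Dx + (1 + 8·x + 24·x^2 + 32·x^3 + 16·x^4)·Dx^2  (order 2).
h: a_k = 1, -4, 23/2, -28, 1441/24, -225/2, 123479/720, -6599/45, -12104063/40320, 4486271/2016, …
ICs: h(0) = 1, h′(0) = -4.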